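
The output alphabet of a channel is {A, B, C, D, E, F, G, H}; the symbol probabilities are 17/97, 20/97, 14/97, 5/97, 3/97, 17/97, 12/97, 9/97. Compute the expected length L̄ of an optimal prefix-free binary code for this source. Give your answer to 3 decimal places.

Repeatedly combine the two least-probable nodes; the expected code length is the sum of the merged weights.
merge 3/97 + 5/97 → 8/97
merge 8/97 + 9/97 → 17/97
merge 12/97 + 14/97 → 26/97
merge 17/97 + 17/97 → 34/97
merge 17/97 + 20/97 → 37/97
merge 26/97 + 34/97 → 60/97
merge 37/97 + 60/97 → 1
L = 8/97 + 17/97 + 26/97 + 34/97 + 37/97 + 60/97 + 1 = 279/97 ≈ 2.876 bits/symbol.

2.876 bits/symbol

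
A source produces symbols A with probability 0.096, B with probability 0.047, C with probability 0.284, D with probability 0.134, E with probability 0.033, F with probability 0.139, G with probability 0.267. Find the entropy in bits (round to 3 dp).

H = −Σ pᵢ log₂ pᵢ.
−0.096·log₂(0.096) = 0.3246
−0.047·log₂(0.047) = 0.2073
−0.284·log₂(0.284) = 0.5158
−0.134·log₂(0.134) = 0.3886
−0.033·log₂(0.033) = 0.1624
−0.139·log₂(0.139) = 0.3957
−0.267·log₂(0.267) = 0.5087
Sum ≈ 2.5030 → 2.503 bits.

2.503 bits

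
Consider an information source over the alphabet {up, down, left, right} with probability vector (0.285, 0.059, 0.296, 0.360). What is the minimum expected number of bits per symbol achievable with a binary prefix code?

1.984 bits/symbol

Repeatedly combine the two least-probable nodes; the expected code length is the sum of the merged weights.
merge 59/1000 + 57/200 → 43/125
merge 37/125 + 43/125 → 16/25
merge 9/25 + 16/25 → 1
L = 43/125 + 16/25 + 1 = 248/125 = 1.984 bits/symbol.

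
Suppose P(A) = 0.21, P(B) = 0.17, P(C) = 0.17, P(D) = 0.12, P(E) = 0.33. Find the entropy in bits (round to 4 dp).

H = −Σ pᵢ log₂ pᵢ.
−0.21·log₂(0.21) = 0.4728
−0.17·log₂(0.17) = 0.4346
−0.17·log₂(0.17) = 0.4346
−0.12·log₂(0.12) = 0.3671
−0.33·log₂(0.33) = 0.5278
Sum ≈ 2.2369 → 2.2369 bits.

2.2369 bits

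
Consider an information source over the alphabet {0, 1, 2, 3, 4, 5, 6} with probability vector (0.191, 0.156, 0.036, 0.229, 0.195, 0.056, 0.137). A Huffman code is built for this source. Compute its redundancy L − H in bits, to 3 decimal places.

Entropy H = −Σ p log₂ p ≈ 2.6196 bits.
Huffman merges: 9/250+7/125→23/250; 23/250+137/1000→229/1000; 39/250+191/1000→347/1000; 39/200+229/1000→53/125; 229/1000+347/1000→72/125; 53/125+72/125→1. L = 667/250 ≈ 2.6680.
L − H = 2.6680 − 2.6196 = 0.048 bits.

0.048 bits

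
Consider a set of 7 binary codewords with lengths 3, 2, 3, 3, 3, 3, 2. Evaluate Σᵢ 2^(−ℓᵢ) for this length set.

With common denominator 2^3 = 8: Σ 2^(−ℓᵢ) = 1/8 + 2/8 + 1/8 + 1/8 + 1/8 + 1/8 + 2/8 = 9/8 = 1.125.

1.125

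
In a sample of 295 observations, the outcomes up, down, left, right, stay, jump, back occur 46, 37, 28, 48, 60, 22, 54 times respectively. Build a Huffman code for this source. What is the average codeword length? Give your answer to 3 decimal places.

Probabilities are the counts divided by 295.
Repeatedly combine the two least-probable nodes; the expected code length is the sum of the merged weights.
merge 22/295 + 28/295 → 10/59
merge 37/295 + 46/295 → 83/295
merge 48/295 + 10/59 → 98/295
merge 54/295 + 12/59 → 114/295
merge 83/295 + 98/295 → 181/295
merge 114/295 + 181/295 → 1
L = 10/59 + 83/295 + 98/295 + 114/295 + 181/295 + 1 = 821/295 ≈ 2.783 bits/symbol.

2.783 bits/symbol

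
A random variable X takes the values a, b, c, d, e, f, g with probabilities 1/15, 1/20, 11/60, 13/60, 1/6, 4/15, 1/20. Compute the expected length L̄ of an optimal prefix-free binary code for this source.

2.6 bits/symbol

Repeatedly combine the two least-probable nodes; the expected code length is the sum of the merged weights.
merge 1/20 + 1/20 → 1/10
merge 1/15 + 1/10 → 1/6
merge 1/6 + 1/6 → 1/3
merge 11/60 + 13/60 → 2/5
merge 4/15 + 1/3 → 3/5
merge 2/5 + 3/5 → 1
L = 1/10 + 1/6 + 1/3 + 2/5 + 3/5 + 1 = 13/5 = 2.6 bits/symbol.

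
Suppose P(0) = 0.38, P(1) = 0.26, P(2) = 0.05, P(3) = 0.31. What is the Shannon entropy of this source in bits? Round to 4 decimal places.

1.7756 bits

H = −Σ pᵢ log₂ pᵢ.
−0.38·log₂(0.38) = 0.5305
−0.26·log₂(0.26) = 0.5053
−0.05·log₂(0.05) = 0.2161
−0.31·log₂(0.31) = 0.5238
Sum ≈ 1.7756 → 1.7756 bits.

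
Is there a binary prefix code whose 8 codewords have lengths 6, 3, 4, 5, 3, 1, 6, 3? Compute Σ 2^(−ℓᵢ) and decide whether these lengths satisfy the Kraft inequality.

1; yes

With common denominator 2^6 = 64: Σ 2^(−ℓᵢ) = 1/64 + 8/64 + 4/64 + 2/64 + 8/64 + 32/64 + 1/64 + 8/64 = 64/64 = 1.
Kraft's inequality requires Σ ≤ 1; here Σ = 1 ≤ 1, so such a prefix code exists.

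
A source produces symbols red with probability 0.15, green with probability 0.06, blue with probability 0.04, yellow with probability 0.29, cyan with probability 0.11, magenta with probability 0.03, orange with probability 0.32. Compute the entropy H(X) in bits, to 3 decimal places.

H = −Σ pᵢ log₂ pᵢ.
−0.15·log₂(0.15) = 0.4105
−0.06·log₂(0.06) = 0.2435
−0.04·log₂(0.04) = 0.1858
−0.29·log₂(0.29) = 0.5179
−0.11·log₂(0.11) = 0.3503
−0.03·log₂(0.03) = 0.1518
−0.32·log₂(0.32) = 0.5260
Sum ≈ 2.3858 → 2.386 bits.

2.386 bits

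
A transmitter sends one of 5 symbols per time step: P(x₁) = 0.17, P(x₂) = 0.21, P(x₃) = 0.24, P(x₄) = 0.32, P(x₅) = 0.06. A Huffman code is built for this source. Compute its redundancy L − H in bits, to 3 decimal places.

Entropy H = −Σ p log₂ p ≈ 2.1711 bits.
Huffman merges: 3/50+17/100→23/100; 21/100+23/100→11/25; 6/25+8/25→14/25; 11/25+14/25→1. L = 223/100 ≈ 2.2300.
L − H = 2.2300 − 2.1711 = 0.059 bits.

0.059 bits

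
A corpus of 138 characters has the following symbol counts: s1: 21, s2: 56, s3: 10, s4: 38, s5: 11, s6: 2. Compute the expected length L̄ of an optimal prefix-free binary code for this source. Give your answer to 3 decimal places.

2.167 bits/symbol

Probabilities are the counts divided by 138.
Repeatedly combine the two least-probable nodes; the expected code length is the sum of the merged weights.
merge 1/69 + 5/69 → 2/23
merge 11/138 + 2/23 → 1/6
merge 7/46 + 1/6 → 22/69
merge 19/69 + 22/69 → 41/69
merge 28/69 + 41/69 → 1
L = 2/23 + 1/6 + 22/69 + 41/69 + 1 = 13/6 ≈ 2.167 bits/symbol.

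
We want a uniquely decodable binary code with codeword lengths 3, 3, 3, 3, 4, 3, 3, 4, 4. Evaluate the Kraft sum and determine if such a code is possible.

0.9375; yes

With common denominator 2^4 = 16: Σ 2^(−ℓᵢ) = 2/16 + 2/16 + 2/16 + 2/16 + 1/16 + 2/16 + 2/16 + 1/16 + 1/16 = 15/16 = 0.9375.
Kraft's inequality requires Σ ≤ 1; here Σ = 0.9375 ≤ 1, so such a prefix code exists.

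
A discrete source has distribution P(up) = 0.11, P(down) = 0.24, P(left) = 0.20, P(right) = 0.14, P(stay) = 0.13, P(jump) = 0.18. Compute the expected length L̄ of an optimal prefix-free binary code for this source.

2.56 bits/symbol

Repeatedly combine the two least-probable nodes; the expected code length is the sum of the merged weights.
merge 11/100 + 13/100 → 6/25
merge 7/50 + 9/50 → 8/25
merge 1/5 + 6/25 → 11/25
merge 6/25 + 8/25 → 14/25
merge 11/25 + 14/25 → 1
L = 6/25 + 8/25 + 11/25 + 14/25 + 1 = 64/25 = 2.56 bits/symbol.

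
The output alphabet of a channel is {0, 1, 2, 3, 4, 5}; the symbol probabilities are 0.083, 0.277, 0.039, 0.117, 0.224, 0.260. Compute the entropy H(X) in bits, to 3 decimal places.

2.345 bits

H = −Σ pᵢ log₂ pᵢ.
−0.083·log₂(0.083) = 0.2980
−0.277·log₂(0.277) = 0.5130
−0.039·log₂(0.039) = 0.1825
−0.117·log₂(0.117) = 0.3622
−0.224·log₂(0.224) = 0.4835
−0.260·log₂(0.260) = 0.5053
Sum ≈ 2.3445 → 2.345 bits.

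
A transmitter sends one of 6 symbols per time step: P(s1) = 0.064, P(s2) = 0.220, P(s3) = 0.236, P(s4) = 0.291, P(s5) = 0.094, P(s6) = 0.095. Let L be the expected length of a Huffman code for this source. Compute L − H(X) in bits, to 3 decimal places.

0.023 bits

Entropy H = −Σ p log₂ p ≈ 2.3875 bits.
Huffman merges: 8/125+47/500→79/500; 19/200+79/500→253/1000; 11/50+59/250→57/125; 253/1000+291/1000→68/125; 57/125+68/125→1. L = 2411/1000 ≈ 2.4110.
L − H = 2.4110 − 2.3875 = 0.023 bits.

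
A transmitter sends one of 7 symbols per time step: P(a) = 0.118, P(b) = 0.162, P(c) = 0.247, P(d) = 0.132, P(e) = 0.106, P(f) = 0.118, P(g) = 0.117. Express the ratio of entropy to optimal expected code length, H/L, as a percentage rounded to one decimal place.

Entropy H = −Σ p log₂ p ≈ 2.7423 bits.
Huffman merges: 53/500+117/1000→223/1000; 59/500+59/500→59/250; 33/250+81/500→147/500; 223/1000+59/250→459/1000; 247/1000+147/500→541/1000; 459/1000+541/1000→1. L = 2753/1000 ≈ 2.7530.
Efficiency = H/L = 2.7423/2.7530 = 99.6%.

99.6%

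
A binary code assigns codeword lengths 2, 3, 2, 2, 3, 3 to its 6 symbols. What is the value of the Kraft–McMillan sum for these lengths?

1.125

With common denominator 2^3 = 8: Σ 2^(−ℓᵢ) = 2/8 + 1/8 + 2/8 + 2/8 + 1/8 + 1/8 = 9/8 = 1.125.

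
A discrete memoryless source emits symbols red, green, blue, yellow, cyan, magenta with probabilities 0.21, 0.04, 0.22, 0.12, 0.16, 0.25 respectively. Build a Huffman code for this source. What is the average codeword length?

2.48 bits/symbol

Repeatedly combine the two least-probable nodes; the expected code length is the sum of the merged weights.
merge 1/25 + 3/25 → 4/25
merge 4/25 + 4/25 → 8/25
merge 21/100 + 11/50 → 43/100
merge 1/4 + 8/25 → 57/100
merge 43/100 + 57/100 → 1
L = 4/25 + 8/25 + 43/100 + 57/100 + 1 = 62/25 = 2.48 bits/symbol.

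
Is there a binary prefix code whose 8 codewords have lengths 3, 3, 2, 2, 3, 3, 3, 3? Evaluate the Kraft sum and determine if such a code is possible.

1.25; no

With common denominator 2^3 = 8: Σ 2^(−ℓᵢ) = 1/8 + 1/8 + 2/8 + 2/8 + 1/8 + 1/8 + 1/8 + 1/8 = 10/8 = 1.25.
Kraft's inequality requires Σ ≤ 1; here Σ = 1.25 > 1, so no such prefix code exists.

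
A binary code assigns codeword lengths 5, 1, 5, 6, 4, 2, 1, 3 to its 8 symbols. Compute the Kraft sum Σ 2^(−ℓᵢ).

With common denominator 2^6 = 64: Σ 2^(−ℓᵢ) = 2/64 + 32/64 + 2/64 + 1/64 + 4/64 + 16/64 + 32/64 + 8/64 = 97/64 = 1.515625.

1.515625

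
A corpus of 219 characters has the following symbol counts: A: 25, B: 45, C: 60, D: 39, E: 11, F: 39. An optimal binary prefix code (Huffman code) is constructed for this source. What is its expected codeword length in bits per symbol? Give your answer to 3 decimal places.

2.507 bits/symbol

Probabilities are the counts divided by 219.
Repeatedly combine the two least-probable nodes; the expected code length is the sum of the merged weights.
merge 11/219 + 25/219 → 12/73
merge 12/73 + 13/73 → 25/73
merge 13/73 + 15/73 → 28/73
merge 20/73 + 25/73 → 45/73
merge 28/73 + 45/73 → 1
L = 12/73 + 25/73 + 28/73 + 45/73 + 1 = 183/73 ≈ 2.507 bits/symbol.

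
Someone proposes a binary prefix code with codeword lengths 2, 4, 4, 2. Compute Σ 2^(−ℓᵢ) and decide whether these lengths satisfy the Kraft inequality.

With common denominator 2^4 = 16: Σ 2^(−ℓᵢ) = 4/16 + 1/16 + 1/16 + 4/16 = 10/16 = 0.625.
Kraft's inequality requires Σ ≤ 1; here Σ = 0.625 ≤ 1, so such a prefix code exists.

0.625; yes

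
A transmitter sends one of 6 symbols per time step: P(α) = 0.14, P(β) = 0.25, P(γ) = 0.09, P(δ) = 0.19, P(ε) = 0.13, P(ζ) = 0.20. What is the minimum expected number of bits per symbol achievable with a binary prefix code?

2.55 bits/symbol

Repeatedly combine the two least-probable nodes; the expected code length is the sum of the merged weights.
merge 9/100 + 13/100 → 11/50
merge 7/50 + 19/100 → 33/100
merge 1/5 + 11/50 → 21/50
merge 1/4 + 33/100 → 29/50
merge 21/50 + 29/50 → 1
L = 11/50 + 33/100 + 21/50 + 29/50 + 1 = 51/20 = 2.55 bits/symbol.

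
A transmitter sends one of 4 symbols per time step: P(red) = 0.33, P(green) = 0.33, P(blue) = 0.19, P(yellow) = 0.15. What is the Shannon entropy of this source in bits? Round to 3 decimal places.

H = −Σ pᵢ log₂ pᵢ.
−0.33·log₂(0.33) = 0.5278
−0.33·log₂(0.33) = 0.5278
−0.19·log₂(0.19) = 0.4552
−0.15·log₂(0.15) = 0.4105
Sum ≈ 1.9214 → 1.921 bits.

1.921 bits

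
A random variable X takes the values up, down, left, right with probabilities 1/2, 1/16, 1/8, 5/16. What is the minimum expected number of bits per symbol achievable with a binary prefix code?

1.6875 bits/symbol

Repeatedly combine the two least-probable nodes; the expected code length is the sum of the merged weights.
merge 1/16 + 1/8 → 3/16
merge 3/16 + 5/16 → 1/2
merge 1/2 + 1/2 → 1
L = 3/16 + 1/2 + 1 = 27/16 = 1.6875 bits/symbol.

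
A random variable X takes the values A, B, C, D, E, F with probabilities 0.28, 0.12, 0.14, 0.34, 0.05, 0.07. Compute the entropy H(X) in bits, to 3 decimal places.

H = −Σ pᵢ log₂ pᵢ.
−0.28·log₂(0.28) = 0.5142
−0.12·log₂(0.12) = 0.3671
−0.14·log₂(0.14) = 0.3971
−0.34·log₂(0.34) = 0.5292
−0.05·log₂(0.05) = 0.2161
−0.07·log₂(0.07) = 0.2686
Sum ≈ 2.2922 → 2.292 bits.

2.292 bits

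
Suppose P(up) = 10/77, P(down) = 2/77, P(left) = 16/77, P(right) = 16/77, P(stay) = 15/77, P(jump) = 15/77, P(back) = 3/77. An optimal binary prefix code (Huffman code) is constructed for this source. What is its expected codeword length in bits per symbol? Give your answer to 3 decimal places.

2.649 bits/symbol

Repeatedly combine the two least-probable nodes; the expected code length is the sum of the merged weights.
merge 2/77 + 3/77 → 5/77
merge 5/77 + 10/77 → 15/77
merge 15/77 + 15/77 → 30/77
merge 15/77 + 16/77 → 31/77
merge 16/77 + 30/77 → 46/77
merge 31/77 + 46/77 → 1
L = 5/77 + 15/77 + 30/77 + 31/77 + 46/77 + 1 = 204/77 ≈ 2.649 bits/symbol.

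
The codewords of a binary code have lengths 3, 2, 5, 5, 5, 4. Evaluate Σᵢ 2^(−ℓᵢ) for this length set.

0.53125

With common denominator 2^5 = 32: Σ 2^(−ℓᵢ) = 4/32 + 8/32 + 1/32 + 1/32 + 1/32 + 2/32 = 17/32 = 0.53125.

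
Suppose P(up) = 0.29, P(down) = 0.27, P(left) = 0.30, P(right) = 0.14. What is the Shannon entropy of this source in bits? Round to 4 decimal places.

1.9461 bits

H = −Σ pᵢ log₂ pᵢ.
−0.29·log₂(0.29) = 0.5179
−0.27·log₂(0.27) = 0.5100
−0.30·log₂(0.30) = 0.5211
−0.14·log₂(0.14) = 0.3971
Sum ≈ 1.9461 → 1.9461 bits.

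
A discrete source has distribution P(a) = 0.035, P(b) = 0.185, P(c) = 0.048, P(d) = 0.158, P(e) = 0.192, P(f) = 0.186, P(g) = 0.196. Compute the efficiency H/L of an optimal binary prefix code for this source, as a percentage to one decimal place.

Entropy H = −Σ p log₂ p ≈ 2.6198 bits.
Huffman merges: 7/200+6/125→83/1000; 83/1000+79/500→241/1000; 37/200+93/500→371/1000; 24/125+49/250→97/250; 241/1000+371/1000→153/250; 97/250+153/250→1. L = 539/200 ≈ 2.6950.
Efficiency = H/L = 2.6198/2.6950 = 97.2%.

97.2%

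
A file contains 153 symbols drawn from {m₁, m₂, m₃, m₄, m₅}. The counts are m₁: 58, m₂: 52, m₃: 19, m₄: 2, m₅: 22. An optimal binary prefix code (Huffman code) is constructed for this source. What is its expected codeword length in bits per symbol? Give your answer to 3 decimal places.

Probabilities are the counts divided by 153.
Repeatedly combine the two least-probable nodes; the expected code length is the sum of the merged weights.
merge 2/153 + 19/153 → 7/51
merge 7/51 + 22/153 → 43/153
merge 43/153 + 52/153 → 95/153
merge 58/153 + 95/153 → 1
L = 7/51 + 43/153 + 95/153 + 1 = 104/51 ≈ 2.039 bits/symbol.

2.039 bits/symbol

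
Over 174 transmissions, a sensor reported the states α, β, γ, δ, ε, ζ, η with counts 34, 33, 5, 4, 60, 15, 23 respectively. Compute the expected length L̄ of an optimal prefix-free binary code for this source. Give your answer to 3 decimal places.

Probabilities are the counts divided by 174.
Repeatedly combine the two least-probable nodes; the expected code length is the sum of the merged weights.
merge 2/87 + 5/174 → 3/58
merge 3/58 + 5/58 → 4/29
merge 23/174 + 4/29 → 47/174
merge 11/58 + 17/87 → 67/174
merge 47/174 + 10/29 → 107/174
merge 67/174 + 107/174 → 1
L = 3/58 + 4/29 + 47/174 + 67/174 + 107/174 + 1 = 214/87 ≈ 2.460 bits/symbol.

2.460 bits/symbol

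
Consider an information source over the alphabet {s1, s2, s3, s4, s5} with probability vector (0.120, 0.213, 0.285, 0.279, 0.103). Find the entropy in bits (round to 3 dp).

H = −Σ pᵢ log₂ pᵢ.
−0.120·log₂(0.120) = 0.3671
−0.213·log₂(0.213) = 0.4752
−0.285·log₂(0.285) = 0.5161
−0.279·log₂(0.279) = 0.5138
−0.103·log₂(0.103) = 0.3378
Sum ≈ 2.2100 → 2.210 bits.

2.210 bits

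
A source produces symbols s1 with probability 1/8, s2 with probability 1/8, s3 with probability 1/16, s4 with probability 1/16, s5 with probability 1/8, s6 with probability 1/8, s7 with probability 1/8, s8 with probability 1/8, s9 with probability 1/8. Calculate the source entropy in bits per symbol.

3.125 bits

Each probability is a power of 1/2, so log₂(1/p) is an integer.
H = Σ p·log₂(1/p) = 1/8·3 + 1/8·3 + 1/16·4 + 1/16·4 + 1/8·3 + 1/8·3 + 1/8·3 + 1/8·3 + 1/8·3 = 3.125 bits.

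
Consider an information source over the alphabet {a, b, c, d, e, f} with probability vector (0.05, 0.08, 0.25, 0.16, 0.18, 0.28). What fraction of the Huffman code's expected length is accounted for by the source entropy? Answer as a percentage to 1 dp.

Entropy H = −Σ p log₂ p ≈ 2.3901 bits.
Huffman merges: 1/20+2/25→13/100; 13/100+4/25→29/100; 9/50+1/4→43/100; 7/25+29/100→57/100; 43/100+57/100→1. L = 121/50 ≈ 2.4200.
Efficiency = H/L = 2.3901/2.4200 = 98.8%.

98.8%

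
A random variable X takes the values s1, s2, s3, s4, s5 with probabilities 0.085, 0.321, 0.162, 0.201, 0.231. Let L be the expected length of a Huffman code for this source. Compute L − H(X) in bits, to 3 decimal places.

0.039 bits

Entropy H = −Σ p log₂ p ≈ 2.2075 bits.
Huffman merges: 17/200+81/500→247/1000; 201/1000+231/1000→54/125; 247/1000+321/1000→71/125; 54/125+71/125→1. L = 2247/1000 ≈ 2.2470.
L − H = 2.2470 − 2.2075 = 0.039 bits.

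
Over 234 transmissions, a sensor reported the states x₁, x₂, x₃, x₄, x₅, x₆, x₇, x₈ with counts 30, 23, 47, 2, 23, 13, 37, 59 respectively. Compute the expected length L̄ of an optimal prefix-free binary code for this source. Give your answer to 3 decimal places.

2.774 bits/symbol

Probabilities are the counts divided by 234.
Repeatedly combine the two least-probable nodes; the expected code length is the sum of the merged weights.
merge 1/117 + 1/18 → 5/78
merge 5/78 + 23/234 → 19/117
merge 23/234 + 5/39 → 53/234
merge 37/234 + 19/117 → 25/78
merge 47/234 + 53/234 → 50/117
merge 59/234 + 25/78 → 67/117
merge 50/117 + 67/117 → 1
L = 5/78 + 19/117 + 53/234 + 25/78 + 50/117 + 67/117 + 1 = 649/234 ≈ 2.774 bits/symbol.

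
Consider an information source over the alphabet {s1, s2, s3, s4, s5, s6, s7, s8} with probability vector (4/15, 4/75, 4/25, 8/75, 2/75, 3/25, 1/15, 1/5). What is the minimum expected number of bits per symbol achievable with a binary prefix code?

2.76 bits/symbol

Repeatedly combine the two least-probable nodes; the expected code length is the sum of the merged weights.
merge 2/75 + 4/75 → 2/25
merge 1/15 + 2/25 → 11/75
merge 8/75 + 3/25 → 17/75
merge 11/75 + 4/25 → 23/75
merge 1/5 + 17/75 → 32/75
merge 4/15 + 23/75 → 43/75
merge 32/75 + 43/75 → 1
L = 2/25 + 11/75 + 17/75 + 23/75 + 32/75 + 43/75 + 1 = 69/25 = 2.76 bits/symbol.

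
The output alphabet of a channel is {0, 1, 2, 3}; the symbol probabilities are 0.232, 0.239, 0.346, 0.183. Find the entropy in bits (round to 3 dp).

H = −Σ pᵢ log₂ pᵢ.
−0.232·log₂(0.232) = 0.4890
−0.239·log₂(0.239) = 0.4935
−0.346·log₂(0.346) = 0.5298
−0.183·log₂(0.183) = 0.4484
Sum ≈ 1.9607 → 1.961 bits.

1.961 bits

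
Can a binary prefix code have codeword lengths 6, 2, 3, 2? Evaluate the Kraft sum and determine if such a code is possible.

0.640625; yes

With common denominator 2^6 = 64: Σ 2^(−ℓᵢ) = 1/64 + 16/64 + 8/64 + 16/64 = 41/64 = 0.640625.
Kraft's inequality requires Σ ≤ 1; here Σ = 0.640625 ≤ 1, so such a prefix code exists.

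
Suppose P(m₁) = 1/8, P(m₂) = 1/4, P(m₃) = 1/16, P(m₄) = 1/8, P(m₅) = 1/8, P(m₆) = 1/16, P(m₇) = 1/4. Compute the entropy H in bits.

Each probability is a power of 1/2, so log₂(1/p) is an integer.
H = Σ p·log₂(1/p) = 1/8·3 + 1/4·2 + 1/16·4 + 1/8·3 + 1/8·3 + 1/16·4 + 1/4·2 = 2.625 bits.

2.625 bits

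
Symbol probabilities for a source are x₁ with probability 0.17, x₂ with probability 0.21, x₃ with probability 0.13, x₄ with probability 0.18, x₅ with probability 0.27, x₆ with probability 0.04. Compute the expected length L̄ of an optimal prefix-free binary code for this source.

2.51 bits/symbol

Repeatedly combine the two least-probable nodes; the expected code length is the sum of the merged weights.
merge 1/25 + 13/100 → 17/100
merge 17/100 + 17/100 → 17/50
merge 9/50 + 21/100 → 39/100
merge 27/100 + 17/50 → 61/100
merge 39/100 + 61/100 → 1
L = 17/100 + 17/50 + 39/100 + 61/100 + 1 = 251/100 = 2.51 bits/symbol.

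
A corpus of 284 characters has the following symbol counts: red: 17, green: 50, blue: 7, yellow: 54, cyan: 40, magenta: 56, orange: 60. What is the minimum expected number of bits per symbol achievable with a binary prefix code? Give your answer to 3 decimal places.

Probabilities are the counts divided by 284.
Repeatedly combine the two least-probable nodes; the expected code length is the sum of the merged weights.
merge 7/284 + 17/284 → 6/71
merge 6/71 + 10/71 → 16/71
merge 25/142 + 27/142 → 26/71
merge 14/71 + 15/71 → 29/71
merge 16/71 + 26/71 → 42/71
merge 29/71 + 42/71 → 1
L = 6/71 + 16/71 + 26/71 + 29/71 + 42/71 + 1 = 190/71 ≈ 2.676 bits/symbol.

2.676 bits/symbol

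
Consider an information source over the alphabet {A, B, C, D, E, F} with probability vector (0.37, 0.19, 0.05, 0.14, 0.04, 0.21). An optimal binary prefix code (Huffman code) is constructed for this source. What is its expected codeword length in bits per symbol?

Repeatedly combine the two least-probable nodes; the expected code length is the sum of the merged weights.
merge 1/25 + 1/20 → 9/100
merge 9/100 + 7/50 → 23/100
merge 19/100 + 21/100 → 2/5
merge 23/100 + 37/100 → 3/5
merge 2/5 + 3/5 → 1
L = 9/100 + 23/100 + 2/5 + 3/5 + 1 = 58/25 = 2.32 bits/symbol.

2.32 bits/symbol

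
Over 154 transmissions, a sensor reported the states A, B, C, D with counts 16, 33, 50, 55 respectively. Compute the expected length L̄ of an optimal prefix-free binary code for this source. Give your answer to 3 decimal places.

Probabilities are the counts divided by 154.
Repeatedly combine the two least-probable nodes; the expected code length is the sum of the merged weights.
merge 8/77 + 3/14 → 7/22
merge 7/22 + 25/77 → 9/14
merge 5/14 + 9/14 → 1
L = 7/22 + 9/14 + 1 = 151/77 ≈ 1.961 bits/symbol.

1.961 bits/symbol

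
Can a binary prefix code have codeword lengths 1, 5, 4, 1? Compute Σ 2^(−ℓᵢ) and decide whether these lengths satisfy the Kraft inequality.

1.09375; no

With common denominator 2^5 = 32: Σ 2^(−ℓᵢ) = 16/32 + 1/32 + 2/32 + 16/32 = 35/32 = 1.09375.
Kraft's inequality requires Σ ≤ 1; here Σ = 1.09375 > 1, so no such prefix code exists.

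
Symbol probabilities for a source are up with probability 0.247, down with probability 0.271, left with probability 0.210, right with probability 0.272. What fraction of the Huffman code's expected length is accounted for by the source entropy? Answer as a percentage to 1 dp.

99.6%

Entropy H = −Σ p log₂ p ≈ 1.9925 bits.
Huffman merges: 21/100+247/1000→457/1000; 271/1000+34/125→543/1000; 457/1000+543/1000→1. L = 2 ≈ 2.0000.
Efficiency = H/L = 1.9925/2.0000 = 99.6%.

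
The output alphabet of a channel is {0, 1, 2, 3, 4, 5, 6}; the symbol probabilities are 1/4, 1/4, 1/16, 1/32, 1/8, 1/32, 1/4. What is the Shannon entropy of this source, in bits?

Each probability is a power of 1/2, so log₂(1/p) is an integer.
H = Σ p·log₂(1/p) = 1/4·2 + 1/4·2 + 1/16·4 + 1/32·5 + 1/8·3 + 1/32·5 + 1/4·2 = 2.4375 bits.

2.4375 bits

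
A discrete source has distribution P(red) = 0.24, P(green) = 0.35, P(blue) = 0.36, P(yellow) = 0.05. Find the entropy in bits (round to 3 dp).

H = −Σ pᵢ log₂ pᵢ.
−0.24·log₂(0.24) = 0.4941
−0.35·log₂(0.35) = 0.5301
−0.36·log₂(0.36) = 0.5306
−0.05·log₂(0.05) = 0.2161
Sum ≈ 1.7709 → 1.771 bits.

1.771 bits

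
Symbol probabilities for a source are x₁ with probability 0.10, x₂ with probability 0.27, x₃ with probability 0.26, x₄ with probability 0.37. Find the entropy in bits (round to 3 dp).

H = −Σ pᵢ log₂ pᵢ.
−0.10·log₂(0.10) = 0.3322
−0.27·log₂(0.27) = 0.5100
−0.26·log₂(0.26) = 0.5053
−0.37·log₂(0.37) = 0.5307
Sum ≈ 1.8782 → 1.878 bits.

1.878 bits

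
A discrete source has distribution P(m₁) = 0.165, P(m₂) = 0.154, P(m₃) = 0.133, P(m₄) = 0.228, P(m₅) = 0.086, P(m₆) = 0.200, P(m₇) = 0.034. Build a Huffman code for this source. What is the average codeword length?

2.692 bits/symbol

Repeatedly combine the two least-probable nodes; the expected code length is the sum of the merged weights.
merge 17/500 + 43/500 → 3/25
merge 3/25 + 133/1000 → 253/1000
merge 77/500 + 33/200 → 319/1000
merge 1/5 + 57/250 → 107/250
merge 253/1000 + 319/1000 → 143/250
merge 107/250 + 143/250 → 1
L = 3/25 + 253/1000 + 319/1000 + 107/250 + 143/250 + 1 = 673/250 = 2.692 bits/symbol.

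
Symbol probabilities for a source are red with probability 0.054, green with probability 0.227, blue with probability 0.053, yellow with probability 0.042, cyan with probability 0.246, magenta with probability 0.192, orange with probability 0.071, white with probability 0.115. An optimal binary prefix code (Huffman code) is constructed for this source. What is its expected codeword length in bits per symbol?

2.747 bits/symbol

Repeatedly combine the two least-probable nodes; the expected code length is the sum of the merged weights.
merge 21/500 + 53/1000 → 19/200
merge 27/500 + 71/1000 → 1/8
merge 19/200 + 23/200 → 21/100
merge 1/8 + 24/125 → 317/1000
merge 21/100 + 227/1000 → 437/1000
merge 123/500 + 317/1000 → 563/1000
merge 437/1000 + 563/1000 → 1
L = 19/200 + 1/8 + 21/100 + 317/1000 + 437/1000 + 563/1000 + 1 = 2747/1000 = 2.747 bits/symbol.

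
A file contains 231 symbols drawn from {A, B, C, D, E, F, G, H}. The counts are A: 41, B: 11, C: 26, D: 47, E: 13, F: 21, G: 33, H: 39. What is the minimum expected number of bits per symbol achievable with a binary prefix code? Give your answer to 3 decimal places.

Probabilities are the counts divided by 231.
Repeatedly combine the two least-probable nodes; the expected code length is the sum of the merged weights.
merge 1/21 + 13/231 → 8/77
merge 1/11 + 8/77 → 15/77
merge 26/231 + 1/7 → 59/231
merge 13/77 + 41/231 → 80/231
merge 15/77 + 47/231 → 92/231
merge 59/231 + 80/231 → 139/231
merge 92/231 + 139/231 → 1
L = 8/77 + 15/77 + 59/231 + 80/231 + 92/231 + 139/231 + 1 = 670/231 ≈ 2.900 bits/symbol.

2.900 bits/symbol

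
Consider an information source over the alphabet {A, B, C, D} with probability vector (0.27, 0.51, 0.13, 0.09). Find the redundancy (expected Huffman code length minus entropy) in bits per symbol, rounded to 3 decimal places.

Entropy H = −Σ p log₂ p ≈ 1.7007 bits.
Huffman merges: 9/100+13/100→11/50; 11/50+27/100→49/100; 49/100+51/100→1. L = 171/100 ≈ 1.7100.
L − H = 1.7100 − 1.7007 = 0.009 bits.

0.009 bits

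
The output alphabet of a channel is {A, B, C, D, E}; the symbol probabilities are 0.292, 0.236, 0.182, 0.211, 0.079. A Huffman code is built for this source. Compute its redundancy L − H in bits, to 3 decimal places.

Entropy H = −Σ p log₂ p ≈ 2.2205 bits.
Huffman merges: 79/1000+91/500→261/1000; 211/1000+59/250→447/1000; 261/1000+73/250→553/1000; 447/1000+553/1000→1. L = 2261/1000 ≈ 2.2610.
L − H = 2.2610 − 2.2205 = 0.041 bits.

0.041 bits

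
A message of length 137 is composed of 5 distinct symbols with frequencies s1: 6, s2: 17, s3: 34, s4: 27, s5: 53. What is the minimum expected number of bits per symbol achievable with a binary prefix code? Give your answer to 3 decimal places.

2.146 bits/symbol

Probabilities are the counts divided by 137.
Repeatedly combine the two least-probable nodes; the expected code length is the sum of the merged weights.
merge 6/137 + 17/137 → 23/137
merge 23/137 + 27/137 → 50/137
merge 34/137 + 50/137 → 84/137
merge 53/137 + 84/137 → 1
L = 23/137 + 50/137 + 84/137 + 1 = 294/137 ≈ 2.146 bits/symbol.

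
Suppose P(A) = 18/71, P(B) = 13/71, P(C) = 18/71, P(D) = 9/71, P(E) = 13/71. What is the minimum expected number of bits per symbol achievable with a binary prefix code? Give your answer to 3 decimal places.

2.310 bits/symbol

Repeatedly combine the two least-probable nodes; the expected code length is the sum of the merged weights.
merge 9/71 + 13/71 → 22/71
merge 13/71 + 18/71 → 31/71
merge 18/71 + 22/71 → 40/71
merge 31/71 + 40/71 → 1
L = 22/71 + 31/71 + 40/71 + 1 = 164/71 ≈ 2.310 bits/symbol.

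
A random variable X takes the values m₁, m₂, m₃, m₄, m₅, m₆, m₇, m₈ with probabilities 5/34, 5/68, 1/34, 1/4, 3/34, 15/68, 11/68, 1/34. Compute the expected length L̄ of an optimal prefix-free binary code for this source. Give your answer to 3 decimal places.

Repeatedly combine the two least-probable nodes; the expected code length is the sum of the merged weights.
merge 1/34 + 1/34 → 1/17
merge 1/17 + 5/68 → 9/68
merge 3/34 + 9/68 → 15/68
merge 5/34 + 11/68 → 21/68
merge 15/68 + 15/68 → 15/34
merge 1/4 + 21/68 → 19/34
merge 15/34 + 19/34 → 1
L = 1/17 + 9/68 + 15/68 + 21/68 + 15/34 + 19/34 + 1 = 185/68 ≈ 2.721 bits/symbol.

2.721 bits/symbol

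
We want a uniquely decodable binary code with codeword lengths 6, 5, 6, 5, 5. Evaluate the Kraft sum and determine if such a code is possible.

0.125; yes

With common denominator 2^6 = 64: Σ 2^(−ℓᵢ) = 1/64 + 2/64 + 1/64 + 2/64 + 2/64 = 8/64 = 0.125.
Kraft's inequality requires Σ ≤ 1; here Σ = 0.125 ≤ 1, so such a prefix code exists.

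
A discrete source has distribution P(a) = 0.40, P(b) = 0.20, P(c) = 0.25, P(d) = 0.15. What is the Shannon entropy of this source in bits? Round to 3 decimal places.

H = −Σ pᵢ log₂ pᵢ.
−0.40·log₂(0.40) = 0.5288
−0.20·log₂(0.20) = 0.4644
−0.25·log₂(0.25) = 0.5000
−0.15·log₂(0.15) = 0.4105
Sum ≈ 1.9037 → 1.904 bits.

1.904 bits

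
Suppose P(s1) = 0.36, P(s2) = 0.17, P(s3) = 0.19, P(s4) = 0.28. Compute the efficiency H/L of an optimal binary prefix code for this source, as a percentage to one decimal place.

Entropy H = −Σ p log₂ p ≈ 1.9346 bits.
Huffman merges: 17/100+19/100→9/25; 7/25+9/25→16/25; 9/25+16/25→1. L = 2 ≈ 2.0000.
Efficiency = H/L = 1.9346/2.0000 = 96.7%.

96.7%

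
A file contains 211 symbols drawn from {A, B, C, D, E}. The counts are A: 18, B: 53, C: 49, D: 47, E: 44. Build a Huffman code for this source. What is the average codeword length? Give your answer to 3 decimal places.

2.294 bits/symbol

Probabilities are the counts divided by 211.
Repeatedly combine the two least-probable nodes; the expected code length is the sum of the merged weights.
merge 18/211 + 44/211 → 62/211
merge 47/211 + 49/211 → 96/211
merge 53/211 + 62/211 → 115/211
merge 96/211 + 115/211 → 1
L = 62/211 + 96/211 + 115/211 + 1 = 484/211 ≈ 2.294 bits/symbol.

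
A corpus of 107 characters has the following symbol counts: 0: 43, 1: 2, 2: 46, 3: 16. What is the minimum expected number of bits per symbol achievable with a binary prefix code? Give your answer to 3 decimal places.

1.738 bits/symbol

Probabilities are the counts divided by 107.
Repeatedly combine the two least-probable nodes; the expected code length is the sum of the merged weights.
merge 2/107 + 16/107 → 18/107
merge 18/107 + 43/107 → 61/107
merge 46/107 + 61/107 → 1
L = 18/107 + 61/107 + 1 = 186/107 ≈ 1.738 bits/symbol.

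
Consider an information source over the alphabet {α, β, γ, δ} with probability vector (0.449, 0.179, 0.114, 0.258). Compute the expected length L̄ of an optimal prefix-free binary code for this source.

1.844 bits/symbol

Repeatedly combine the two least-probable nodes; the expected code length is the sum of the merged weights.
merge 57/500 + 179/1000 → 293/1000
merge 129/500 + 293/1000 → 551/1000
merge 449/1000 + 551/1000 → 1
L = 293/1000 + 551/1000 + 1 = 461/250 = 1.844 bits/symbol.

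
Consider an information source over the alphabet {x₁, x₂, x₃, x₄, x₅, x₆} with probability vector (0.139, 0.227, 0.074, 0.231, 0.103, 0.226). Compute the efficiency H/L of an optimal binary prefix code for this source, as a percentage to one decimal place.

99.1%

Entropy H = −Σ p log₂ p ≈ 2.4703 bits.
Huffman merges: 37/500+103/1000→177/1000; 139/1000+177/1000→79/250; 113/500+227/1000→453/1000; 231/1000+79/250→547/1000; 453/1000+547/1000→1. L = 2493/1000 ≈ 2.4930.
Efficiency = H/L = 2.4703/2.4930 = 99.1%.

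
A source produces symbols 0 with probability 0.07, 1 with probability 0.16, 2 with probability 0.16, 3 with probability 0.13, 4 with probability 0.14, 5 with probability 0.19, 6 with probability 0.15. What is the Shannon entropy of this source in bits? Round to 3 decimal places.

2.760 bits

H = −Σ pᵢ log₂ pᵢ.
−0.07·log₂(0.07) = 0.2686
−0.16·log₂(0.16) = 0.4230
−0.16·log₂(0.16) = 0.4230
−0.13·log₂(0.13) = 0.3826
−0.14·log₂(0.14) = 0.3971
−0.19·log₂(0.19) = 0.4552
−0.15·log₂(0.15) = 0.4105
Sum ≈ 2.7601 → 2.760 bits.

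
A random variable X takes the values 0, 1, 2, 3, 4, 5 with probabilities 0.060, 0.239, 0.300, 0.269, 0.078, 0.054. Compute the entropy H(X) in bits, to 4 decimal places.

2.2822 bits

H = −Σ pᵢ log₂ pᵢ.
−0.060·log₂(0.060) = 0.2435
−0.239·log₂(0.239) = 0.4935
−0.300·log₂(0.300) = 0.5211
−0.269·log₂(0.269) = 0.5096
−0.078·log₂(0.078) = 0.2871
−0.054·log₂(0.054) = 0.2274
Sum ≈ 2.2822 → 2.2822 bits.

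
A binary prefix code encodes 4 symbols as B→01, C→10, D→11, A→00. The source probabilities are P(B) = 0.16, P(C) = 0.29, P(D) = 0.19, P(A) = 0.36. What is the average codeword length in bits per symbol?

L̄ = Σ pᵢ·ℓᵢ = 0.16·2 + 0.29·2 + 0.19·2 + 0.36·2 = 2 bits/symbol.

2 bits/symbol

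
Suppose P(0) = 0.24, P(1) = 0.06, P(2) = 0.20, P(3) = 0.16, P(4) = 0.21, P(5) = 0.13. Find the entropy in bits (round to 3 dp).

2.481 bits

H = −Σ pᵢ log₂ pᵢ.
−0.24·log₂(0.24) = 0.4941
−0.06·log₂(0.06) = 0.2435
−0.20·log₂(0.20) = 0.4644
−0.16·log₂(0.16) = 0.4230
−0.21·log₂(0.21) = 0.4728
−0.13·log₂(0.13) = 0.3826
Sum ≈ 2.4805 → 2.481 bits.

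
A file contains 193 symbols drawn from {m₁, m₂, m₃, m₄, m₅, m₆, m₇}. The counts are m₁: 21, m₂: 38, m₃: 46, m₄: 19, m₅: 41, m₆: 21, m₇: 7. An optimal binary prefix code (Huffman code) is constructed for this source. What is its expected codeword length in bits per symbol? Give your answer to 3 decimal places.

2.684 bits/symbol

Probabilities are the counts divided by 193.
Repeatedly combine the two least-probable nodes; the expected code length is the sum of the merged weights.
merge 7/193 + 19/193 → 26/193
merge 21/193 + 21/193 → 42/193
merge 26/193 + 38/193 → 64/193
merge 41/193 + 42/193 → 83/193
merge 46/193 + 64/193 → 110/193
merge 83/193 + 110/193 → 1
L = 26/193 + 42/193 + 64/193 + 83/193 + 110/193 + 1 = 518/193 ≈ 2.684 bits/symbol.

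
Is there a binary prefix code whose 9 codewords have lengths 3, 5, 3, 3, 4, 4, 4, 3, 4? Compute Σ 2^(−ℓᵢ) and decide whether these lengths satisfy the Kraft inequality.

0.78125; yes

With common denominator 2^5 = 32: Σ 2^(−ℓᵢ) = 4/32 + 1/32 + 4/32 + 4/32 + 2/32 + 2/32 + 2/32 + 4/32 + 2/32 = 25/32 = 0.78125.
Kraft's inequality requires Σ ≤ 1; here Σ = 0.78125 ≤ 1, so such a prefix code exists.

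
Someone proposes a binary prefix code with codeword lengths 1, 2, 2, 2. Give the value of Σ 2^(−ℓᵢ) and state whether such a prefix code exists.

With common denominator 2^2 = 4: Σ 2^(−ℓᵢ) = 2/4 + 1/4 + 1/4 + 1/4 = 5/4 = 1.25.
Kraft's inequality requires Σ ≤ 1; here Σ = 1.25 > 1, so no such prefix code exists.

1.25; no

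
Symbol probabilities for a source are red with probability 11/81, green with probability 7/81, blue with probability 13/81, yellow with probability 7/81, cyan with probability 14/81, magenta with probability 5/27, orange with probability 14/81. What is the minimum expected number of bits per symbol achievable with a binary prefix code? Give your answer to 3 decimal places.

2.815 bits/symbol

Repeatedly combine the two least-probable nodes; the expected code length is the sum of the merged weights.
merge 7/81 + 7/81 → 14/81
merge 11/81 + 13/81 → 8/27
merge 14/81 + 14/81 → 28/81
merge 14/81 + 5/27 → 29/81
merge 8/27 + 28/81 → 52/81
merge 29/81 + 52/81 → 1
L = 14/81 + 8/27 + 28/81 + 29/81 + 52/81 + 1 = 76/27 ≈ 2.815 bits/symbol.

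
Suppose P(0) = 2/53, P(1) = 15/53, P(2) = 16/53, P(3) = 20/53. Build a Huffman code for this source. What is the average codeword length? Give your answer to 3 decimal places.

Repeatedly combine the two least-probable nodes; the expected code length is the sum of the merged weights.
merge 2/53 + 15/53 → 17/53
merge 16/53 + 17/53 → 33/53
merge 20/53 + 33/53 → 1
L = 17/53 + 33/53 + 1 = 103/53 ≈ 1.943 bits/symbol.

1.943 bits/symbol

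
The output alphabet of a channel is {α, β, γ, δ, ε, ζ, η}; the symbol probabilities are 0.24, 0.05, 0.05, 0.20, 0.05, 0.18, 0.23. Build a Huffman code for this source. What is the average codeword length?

2.58 bits/symbol

Repeatedly combine the two least-probable nodes; the expected code length is the sum of the merged weights.
merge 1/20 + 1/20 → 1/10
merge 1/20 + 1/10 → 3/20
merge 3/20 + 9/50 → 33/100
merge 1/5 + 23/100 → 43/100
merge 6/25 + 33/100 → 57/100
merge 43/100 + 57/100 → 1
L = 1/10 + 3/20 + 33/100 + 43/100 + 57/100 + 1 = 129/50 = 2.58 bits/symbol.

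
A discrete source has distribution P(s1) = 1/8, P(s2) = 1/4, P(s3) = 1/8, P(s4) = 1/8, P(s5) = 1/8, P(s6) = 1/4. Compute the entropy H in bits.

Each probability is a power of 1/2, so log₂(1/p) is an integer.
H = Σ p·log₂(1/p) = 1/8·3 + 1/4·2 + 1/8·3 + 1/8·3 + 1/8·3 + 1/4·2 = 2.5 bits.

2.5 bits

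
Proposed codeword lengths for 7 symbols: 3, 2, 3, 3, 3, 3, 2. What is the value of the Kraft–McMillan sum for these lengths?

With common denominator 2^3 = 8: Σ 2^(−ℓᵢ) = 1/8 + 2/8 + 1/8 + 1/8 + 1/8 + 1/8 + 2/8 = 9/8 = 1.125.

1.125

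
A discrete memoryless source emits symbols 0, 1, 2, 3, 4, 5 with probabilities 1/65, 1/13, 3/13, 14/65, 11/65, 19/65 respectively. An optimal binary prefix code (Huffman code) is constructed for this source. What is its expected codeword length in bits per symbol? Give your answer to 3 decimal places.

2.354 bits/symbol

Repeatedly combine the two least-probable nodes; the expected code length is the sum of the merged weights.
merge 1/65 + 1/13 → 6/65
merge 6/65 + 11/65 → 17/65
merge 14/65 + 3/13 → 29/65
merge 17/65 + 19/65 → 36/65
merge 29/65 + 36/65 → 1
L = 6/65 + 17/65 + 29/65 + 36/65 + 1 = 153/65 ≈ 2.354 bits/symbol.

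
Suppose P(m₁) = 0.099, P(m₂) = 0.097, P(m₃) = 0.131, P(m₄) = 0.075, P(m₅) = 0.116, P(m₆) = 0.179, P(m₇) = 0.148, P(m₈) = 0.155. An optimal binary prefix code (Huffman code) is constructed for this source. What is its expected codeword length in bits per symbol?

2.993 bits/symbol

Repeatedly combine the two least-probable nodes; the expected code length is the sum of the merged weights.
merge 3/40 + 97/1000 → 43/250
merge 99/1000 + 29/250 → 43/200
merge 131/1000 + 37/250 → 279/1000
merge 31/200 + 43/250 → 327/1000
merge 179/1000 + 43/200 → 197/500
merge 279/1000 + 327/1000 → 303/500
merge 197/500 + 303/500 → 1
L = 43/250 + 43/200 + 279/1000 + 327/1000 + 197/500 + 303/500 + 1 = 2993/1000 = 2.993 bits/symbol.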